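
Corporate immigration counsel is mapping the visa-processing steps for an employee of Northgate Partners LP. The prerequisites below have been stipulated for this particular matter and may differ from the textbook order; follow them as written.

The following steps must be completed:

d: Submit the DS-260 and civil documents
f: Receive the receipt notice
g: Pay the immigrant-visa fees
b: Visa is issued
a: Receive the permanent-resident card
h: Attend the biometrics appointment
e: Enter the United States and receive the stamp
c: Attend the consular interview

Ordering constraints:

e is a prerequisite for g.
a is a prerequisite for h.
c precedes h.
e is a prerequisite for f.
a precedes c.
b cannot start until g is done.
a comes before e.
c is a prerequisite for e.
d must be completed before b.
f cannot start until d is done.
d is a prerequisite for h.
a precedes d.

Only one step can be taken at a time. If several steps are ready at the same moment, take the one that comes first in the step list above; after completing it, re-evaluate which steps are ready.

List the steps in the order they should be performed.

a → d → c → h → e → f → g → b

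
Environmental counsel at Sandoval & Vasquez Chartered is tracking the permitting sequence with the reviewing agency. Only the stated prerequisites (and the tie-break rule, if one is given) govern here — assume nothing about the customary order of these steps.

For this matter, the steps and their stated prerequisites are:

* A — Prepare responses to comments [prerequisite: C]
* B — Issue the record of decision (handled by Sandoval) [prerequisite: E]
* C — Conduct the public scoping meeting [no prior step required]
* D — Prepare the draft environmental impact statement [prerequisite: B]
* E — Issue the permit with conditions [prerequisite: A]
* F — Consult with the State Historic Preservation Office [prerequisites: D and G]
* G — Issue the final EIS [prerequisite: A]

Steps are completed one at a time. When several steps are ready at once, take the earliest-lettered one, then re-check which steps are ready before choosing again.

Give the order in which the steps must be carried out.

Only C has no prerequisites, so it is first.
That leaves A as the only ready step → A.
E and G are both available; E has the earlier label → E.
Ready: B and G. B has the earlier label → B.
Now D and G have their prerequisites met. D has the earlier label, so D next.
G is the only step now ready → G.
Next only F has its prerequisites met → F.

C, A, E, B, D, G, F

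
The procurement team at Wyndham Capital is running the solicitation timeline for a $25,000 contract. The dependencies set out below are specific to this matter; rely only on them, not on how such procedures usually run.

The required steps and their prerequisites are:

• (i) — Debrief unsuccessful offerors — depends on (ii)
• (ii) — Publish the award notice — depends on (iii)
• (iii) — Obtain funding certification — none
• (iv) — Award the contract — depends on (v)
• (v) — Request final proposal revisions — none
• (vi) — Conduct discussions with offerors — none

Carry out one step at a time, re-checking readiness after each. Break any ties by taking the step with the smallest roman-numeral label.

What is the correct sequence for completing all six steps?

(iii), (ii), (i), (v), (iv), (vi)

Nothing is required for (iii), (v) and (vi). (iii) has the earlier label → (iii) first.
(ii) now also ready, so the ready set is {(ii), (v), (vi)}; (ii) has the earlier label → (ii).
(i) now also ready, so the ready set is {(i), (v), (vi)}; (i) has the earlier label → (i).
(v) and (vi) are both available; (v) has the earlier label → (v).
Now (iv) and (vi) have their prerequisites met. (iv) has the earlier label, so (iv) next.
(vi) is the only step now ready → (vi).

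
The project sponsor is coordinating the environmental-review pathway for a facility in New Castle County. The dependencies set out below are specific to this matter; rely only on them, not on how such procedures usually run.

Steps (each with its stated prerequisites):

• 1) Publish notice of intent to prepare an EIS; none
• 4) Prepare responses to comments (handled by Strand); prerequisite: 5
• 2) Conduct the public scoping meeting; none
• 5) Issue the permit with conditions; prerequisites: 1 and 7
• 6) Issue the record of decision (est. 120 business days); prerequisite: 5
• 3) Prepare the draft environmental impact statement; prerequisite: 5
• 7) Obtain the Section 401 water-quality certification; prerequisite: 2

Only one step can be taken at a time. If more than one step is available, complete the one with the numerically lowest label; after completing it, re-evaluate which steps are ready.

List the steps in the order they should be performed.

Nothing is required for 1 and 2. 1 has the earlier label → 1 first.
That leaves 2 as the only ready step → 2.
7 needed 2, now all done → 7.
Next only 5 has its prerequisites met → 5.
Ready: 3, 4 and 6. 3 has the earlier label → 3.
4 and 6 are both available; 4 has the earlier label → 4.
6 is the only step now ready → 6.

1, 2, 7, 5, 3, 4, 6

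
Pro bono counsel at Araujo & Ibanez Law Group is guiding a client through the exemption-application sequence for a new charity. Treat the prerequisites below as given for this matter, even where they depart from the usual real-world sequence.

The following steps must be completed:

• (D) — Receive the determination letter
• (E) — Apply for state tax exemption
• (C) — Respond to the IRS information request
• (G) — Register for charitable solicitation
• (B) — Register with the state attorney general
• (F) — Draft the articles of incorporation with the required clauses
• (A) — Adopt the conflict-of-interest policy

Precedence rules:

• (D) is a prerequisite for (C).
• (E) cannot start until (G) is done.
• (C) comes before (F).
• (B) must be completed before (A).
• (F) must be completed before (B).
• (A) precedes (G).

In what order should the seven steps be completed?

Only (D) has no prerequisites, so it is first.
(C) needed (D), now all done → (C).
Next only (F) has its prerequisites met → (F).
Next only (B) has its prerequisites met → (B).
Next only (A) has its prerequisites met → (A).
Next only (G) has its prerequisites met → (G).
(E) needed (G), now all done → (E).

(D) → (C) → (F) → (B) → (A) → (G) → (E)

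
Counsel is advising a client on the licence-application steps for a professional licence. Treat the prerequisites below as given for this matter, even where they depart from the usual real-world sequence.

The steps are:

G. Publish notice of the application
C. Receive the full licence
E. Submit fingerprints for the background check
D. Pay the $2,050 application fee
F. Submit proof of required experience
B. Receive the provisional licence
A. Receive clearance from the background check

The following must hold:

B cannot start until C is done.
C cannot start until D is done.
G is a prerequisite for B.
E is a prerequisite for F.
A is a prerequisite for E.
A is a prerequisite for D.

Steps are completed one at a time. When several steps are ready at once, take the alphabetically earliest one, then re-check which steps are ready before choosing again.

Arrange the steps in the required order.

A, D, C, E, F, G, B

A and G have no prerequisites; A has the earlier label, so A is first.
Ready: D, E and G. D has the earlier label → D.
C now also ready, so the ready set is {C, E, G}; C has the earlier label → C.
Now E and G have their prerequisites met. E has the earlier label, so E next.
F now also ready, so the ready set is {F, G}; F has the earlier label → F.
That leaves G as the only ready step → G.
B is the only step now ready → B.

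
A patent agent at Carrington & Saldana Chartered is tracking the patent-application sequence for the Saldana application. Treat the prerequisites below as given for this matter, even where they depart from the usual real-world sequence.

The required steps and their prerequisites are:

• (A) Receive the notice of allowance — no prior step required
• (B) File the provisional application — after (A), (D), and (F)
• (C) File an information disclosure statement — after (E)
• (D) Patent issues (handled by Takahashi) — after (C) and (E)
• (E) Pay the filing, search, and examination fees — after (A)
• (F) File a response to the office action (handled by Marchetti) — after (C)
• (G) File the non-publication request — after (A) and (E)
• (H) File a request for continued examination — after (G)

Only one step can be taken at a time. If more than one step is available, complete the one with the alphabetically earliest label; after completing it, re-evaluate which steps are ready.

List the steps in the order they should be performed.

(A), (E), (C), (D), (F), (B), (G), (H)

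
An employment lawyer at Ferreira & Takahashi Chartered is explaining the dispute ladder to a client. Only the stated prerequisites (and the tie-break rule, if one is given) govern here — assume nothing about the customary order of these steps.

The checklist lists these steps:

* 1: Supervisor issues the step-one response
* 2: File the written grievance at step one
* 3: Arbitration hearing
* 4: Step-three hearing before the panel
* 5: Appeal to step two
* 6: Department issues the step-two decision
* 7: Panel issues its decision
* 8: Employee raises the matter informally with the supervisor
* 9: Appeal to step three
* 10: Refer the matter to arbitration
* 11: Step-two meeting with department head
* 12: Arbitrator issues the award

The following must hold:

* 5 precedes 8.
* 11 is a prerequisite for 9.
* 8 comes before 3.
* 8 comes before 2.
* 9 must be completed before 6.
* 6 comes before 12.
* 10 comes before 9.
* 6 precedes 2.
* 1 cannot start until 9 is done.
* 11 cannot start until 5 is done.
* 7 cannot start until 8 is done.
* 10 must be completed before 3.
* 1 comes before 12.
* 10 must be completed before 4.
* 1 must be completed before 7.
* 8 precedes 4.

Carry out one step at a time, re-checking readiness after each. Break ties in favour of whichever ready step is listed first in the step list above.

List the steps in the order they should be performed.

Nothing is required for 5 and 10. 5 is listed earlier → 5 first.
8 and 11 now also ready, so the ready set is {8, 10, 11}; 8 is listed earlier → 8.
10 and 11 are both available; 10 is listed earlier → 10.
3 and 4 now also ready, so the ready set is {3, 4, 11}; 3 is listed earlier → 3.
4 and 11 are both available; 4 is listed earlier → 4.
Next only 11 has its prerequisites met → 11.
9 is the only step now ready → 9.
Now 1 and 6 have their prerequisites met. 1 is listed earlier, so 1 next.
Now 6 and 7 have their prerequisites met. 6 is listed earlier, so 6 next.
Ready: 2, 7 and 12. 2 is listed earlier → 2.
7 and 12 are both available; 7 is listed earlier → 7.
12 needed 1 and 6, now all done → 12.

5, 8, 10, 3, 4, 11, 9, 1, 6, 2, 7, 12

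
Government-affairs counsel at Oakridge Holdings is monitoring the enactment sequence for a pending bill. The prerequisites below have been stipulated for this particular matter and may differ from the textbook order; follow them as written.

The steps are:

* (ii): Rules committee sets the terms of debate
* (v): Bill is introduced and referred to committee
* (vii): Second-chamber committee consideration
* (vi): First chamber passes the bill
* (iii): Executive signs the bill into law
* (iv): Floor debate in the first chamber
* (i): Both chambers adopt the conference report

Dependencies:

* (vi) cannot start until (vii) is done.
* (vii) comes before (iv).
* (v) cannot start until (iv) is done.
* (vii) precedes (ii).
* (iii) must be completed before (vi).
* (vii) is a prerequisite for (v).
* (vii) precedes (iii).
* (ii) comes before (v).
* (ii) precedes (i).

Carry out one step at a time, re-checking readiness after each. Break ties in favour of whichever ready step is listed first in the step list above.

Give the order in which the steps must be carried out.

(vii) → (ii) → (iii) → (vi) → (iv) → (v) → (i)

(vii) is the only step with nothing outstanding, so it goes first.
(ii), (iii) and (iv) are all available; (ii) is listed earlier → (ii).
(iii), (iv) and (i) are all available; (iii) is listed earlier → (iii).
(vi) now also ready, so the ready set is {(vi), (iv), (i)}; (vi) is listed earlier → (vi).
(iv) and (i) are both available; (iv) is listed earlier → (iv).
(v) and (i) are both available; (v) is listed earlier → (v).
(i) needed (ii), now all done → (i).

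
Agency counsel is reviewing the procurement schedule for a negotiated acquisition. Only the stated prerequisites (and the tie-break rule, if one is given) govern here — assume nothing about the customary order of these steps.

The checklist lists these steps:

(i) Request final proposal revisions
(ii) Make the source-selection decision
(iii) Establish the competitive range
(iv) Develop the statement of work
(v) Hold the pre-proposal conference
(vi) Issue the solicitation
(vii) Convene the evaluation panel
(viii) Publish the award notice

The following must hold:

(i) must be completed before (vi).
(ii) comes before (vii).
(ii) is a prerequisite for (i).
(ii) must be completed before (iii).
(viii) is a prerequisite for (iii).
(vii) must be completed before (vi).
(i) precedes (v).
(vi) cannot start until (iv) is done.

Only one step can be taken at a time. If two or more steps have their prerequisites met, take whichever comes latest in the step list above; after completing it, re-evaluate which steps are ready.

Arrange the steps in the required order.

(viii), (iv) and (ii) have no prerequisites; (viii) is listed later, so (viii) is first.
Ready: (iv) and (ii). (iv) is listed later → (iv).
Next only (ii) has its prerequisites met → (ii).
Now (vii), (iii) and (i) have their prerequisites met. (vii) is listed later, so (vii) next.
Ready: (iii) and (i). (iii) is listed later → (iii).
(i) needed (ii), now all done → (i).
Now (vi) and (v) have their prerequisites met. (vi) is listed later, so (vi) next.
(v) needed (i), now all done → (v).

(viii) → (iv) → (ii) → (vii) → (iii) → (i) → (vi) → (v)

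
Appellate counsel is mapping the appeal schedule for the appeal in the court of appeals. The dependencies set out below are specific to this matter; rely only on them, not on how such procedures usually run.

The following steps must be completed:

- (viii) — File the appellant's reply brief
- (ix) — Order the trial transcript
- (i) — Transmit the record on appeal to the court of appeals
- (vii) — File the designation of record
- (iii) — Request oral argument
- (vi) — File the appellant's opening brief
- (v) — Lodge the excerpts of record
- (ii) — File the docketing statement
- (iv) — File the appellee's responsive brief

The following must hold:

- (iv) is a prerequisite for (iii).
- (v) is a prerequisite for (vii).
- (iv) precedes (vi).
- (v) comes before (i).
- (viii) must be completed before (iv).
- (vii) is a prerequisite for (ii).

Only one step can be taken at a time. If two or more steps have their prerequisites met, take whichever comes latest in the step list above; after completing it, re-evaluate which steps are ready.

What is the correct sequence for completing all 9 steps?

(v), (vii), (ii), (i), (ix), (viii), (iv), (vi), (iii)

(v), (ix) and (viii) have no prerequisites; (v) is listed later, so (v) is first.
(vii) and (i) now also ready, so the ready set is {(vii), (i), (ix), (viii)}; (vii) is listed later → (vii).
Now (ii), (i), (ix) and (viii) have their prerequisites met. (ii) is listed later, so (ii) next.
Ready: (i), (ix) and (viii). (i) is listed later → (i).
Ready: (ix) and (viii). (ix) is listed later → (ix).
(viii) is the only step now ready → (viii).
(iv) needed (viii), now all done → (iv).
Ready: (vi) and (iii). (vi) is listed later → (vi).
That leaves (iii) as the only ready step → (iii).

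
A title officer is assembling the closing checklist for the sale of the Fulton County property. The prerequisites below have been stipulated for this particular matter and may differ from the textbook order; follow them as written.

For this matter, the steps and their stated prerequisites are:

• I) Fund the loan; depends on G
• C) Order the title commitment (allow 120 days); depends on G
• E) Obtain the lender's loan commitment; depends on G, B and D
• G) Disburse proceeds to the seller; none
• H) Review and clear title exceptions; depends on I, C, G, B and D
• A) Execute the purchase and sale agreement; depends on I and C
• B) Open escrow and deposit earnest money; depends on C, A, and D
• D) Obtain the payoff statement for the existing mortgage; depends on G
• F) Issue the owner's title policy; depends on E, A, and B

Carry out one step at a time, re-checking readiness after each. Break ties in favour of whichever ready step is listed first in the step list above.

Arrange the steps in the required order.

Only G has no prerequisites, so it is first.
I, C and D are all available; I is listed earlier → I.
Ready: C and D. C is listed earlier → C.
Now A and D have their prerequisites met. A is listed earlier, so A next.
D needed G, now all done → D.
B needed C, A and D, now all done → B.
E and H are both available; E is listed earlier → E.
H and F are both available; H is listed earlier → H.
F is the only step now ready → F.

G, I, C, A, D, B, E, H, F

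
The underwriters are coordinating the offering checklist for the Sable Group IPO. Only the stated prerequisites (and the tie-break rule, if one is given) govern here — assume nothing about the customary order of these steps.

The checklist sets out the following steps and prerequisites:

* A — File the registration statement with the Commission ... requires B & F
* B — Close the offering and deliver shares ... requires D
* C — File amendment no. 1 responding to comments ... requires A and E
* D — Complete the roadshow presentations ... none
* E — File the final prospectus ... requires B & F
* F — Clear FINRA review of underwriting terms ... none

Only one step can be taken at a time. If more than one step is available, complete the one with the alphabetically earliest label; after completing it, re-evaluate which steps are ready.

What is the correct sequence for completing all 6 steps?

Nothing is required for D and F. D has the earlier label → D first.
Now B and F have their prerequisites met. B has the earlier label, so B next.
That leaves F as the only ready step → F.
A and E are both available; A has the earlier label → A.
E is the only step now ready → E.
C needed A and E, now all done → C.

D B F A E C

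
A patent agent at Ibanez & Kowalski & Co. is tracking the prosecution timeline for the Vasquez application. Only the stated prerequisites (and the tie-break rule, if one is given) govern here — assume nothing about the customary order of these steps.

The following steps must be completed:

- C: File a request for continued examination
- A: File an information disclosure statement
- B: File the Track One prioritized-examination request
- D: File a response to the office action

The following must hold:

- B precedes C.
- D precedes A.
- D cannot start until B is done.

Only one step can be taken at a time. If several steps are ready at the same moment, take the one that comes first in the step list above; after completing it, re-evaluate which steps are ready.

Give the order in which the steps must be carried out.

B is the only step with nothing outstanding, so it goes first.
Now C and D have their prerequisites met. C is listed earlier, so C next.
D needed B, now all done → D.
That leaves A as the only ready step → A.

B, C, D, A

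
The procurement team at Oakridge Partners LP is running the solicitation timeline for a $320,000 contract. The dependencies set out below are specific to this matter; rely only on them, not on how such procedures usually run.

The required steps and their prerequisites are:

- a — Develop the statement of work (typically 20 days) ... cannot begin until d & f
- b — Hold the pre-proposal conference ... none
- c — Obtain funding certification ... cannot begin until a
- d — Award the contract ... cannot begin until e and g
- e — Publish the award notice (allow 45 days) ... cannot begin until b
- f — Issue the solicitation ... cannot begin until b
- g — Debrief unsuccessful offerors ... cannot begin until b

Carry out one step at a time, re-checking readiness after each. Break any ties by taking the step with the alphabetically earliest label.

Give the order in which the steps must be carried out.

b e f g d a c

Only b has no prerequisites, so it is first.
e, f and g are all available; e has the earlier label → e.
Now f and g have their prerequisites met. f has the earlier label, so f next.
Next only g has its prerequisites met → g.
d needed e and g, now all done → d.
a needed d and f, now all done → a.
Next only c has its prerequisites met → c.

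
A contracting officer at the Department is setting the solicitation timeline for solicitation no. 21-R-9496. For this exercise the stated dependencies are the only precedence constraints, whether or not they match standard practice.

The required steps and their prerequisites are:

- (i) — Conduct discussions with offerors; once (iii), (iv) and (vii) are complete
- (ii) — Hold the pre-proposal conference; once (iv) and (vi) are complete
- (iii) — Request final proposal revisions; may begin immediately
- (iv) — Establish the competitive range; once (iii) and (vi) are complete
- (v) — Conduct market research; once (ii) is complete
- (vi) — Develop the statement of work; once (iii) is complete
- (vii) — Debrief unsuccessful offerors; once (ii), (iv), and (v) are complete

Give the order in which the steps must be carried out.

(iii), (vi), (iv), (ii), (v), (vii), (i)

(iii) has no prerequisites → (iii) first.
(vi) needed (iii), now all done → (vi).
Next only (iv) has its prerequisites met → (iv).
Next only (ii) has its prerequisites met → (ii).
Next only (v) has its prerequisites met → (v).
(vii) needed (ii), (iv) and (v), now all done → (vii).
(i) is the only step now ready → (i).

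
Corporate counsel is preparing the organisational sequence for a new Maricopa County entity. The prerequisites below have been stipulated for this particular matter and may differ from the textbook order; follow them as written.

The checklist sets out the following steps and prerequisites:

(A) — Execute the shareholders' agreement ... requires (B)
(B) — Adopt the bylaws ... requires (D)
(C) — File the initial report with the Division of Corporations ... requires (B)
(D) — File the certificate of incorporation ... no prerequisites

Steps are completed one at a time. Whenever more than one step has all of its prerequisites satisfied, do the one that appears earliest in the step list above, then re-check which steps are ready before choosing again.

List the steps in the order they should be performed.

(D) is the only step with nothing outstanding, so it goes first.
(B) is the only step now ready → (B).
(A) and (C) are both available; (A) is listed earlier → (A).
(C) needed (B), now all done → (C).

(D), (B), (A), (C)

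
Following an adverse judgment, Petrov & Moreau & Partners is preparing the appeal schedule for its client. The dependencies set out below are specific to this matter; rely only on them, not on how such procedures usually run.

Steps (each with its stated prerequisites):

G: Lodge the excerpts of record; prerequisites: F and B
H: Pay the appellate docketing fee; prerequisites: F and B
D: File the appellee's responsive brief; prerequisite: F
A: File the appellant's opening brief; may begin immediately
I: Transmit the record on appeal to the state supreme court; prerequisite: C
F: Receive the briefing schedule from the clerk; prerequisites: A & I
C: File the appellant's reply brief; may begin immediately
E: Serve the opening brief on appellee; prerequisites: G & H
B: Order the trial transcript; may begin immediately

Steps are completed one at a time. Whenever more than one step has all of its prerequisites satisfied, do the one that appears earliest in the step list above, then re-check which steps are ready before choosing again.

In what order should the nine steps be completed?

A C I F D B G H E

Nothing is required for A, C and B. A is listed earlier → A first.
Now C and B have their prerequisites met. C is listed earlier, so C next.
Ready: I and B. I is listed earlier → I.
F now also ready, so the ready set is {F, B}; F is listed earlier → F.
D now also ready, so the ready set is {D, B}; D is listed earlier → D.
That leaves B as the only ready step → B.
G and H are both available; G is listed earlier → G.
H needed F and B, now all done → H.
That leaves E as the only ready step → E.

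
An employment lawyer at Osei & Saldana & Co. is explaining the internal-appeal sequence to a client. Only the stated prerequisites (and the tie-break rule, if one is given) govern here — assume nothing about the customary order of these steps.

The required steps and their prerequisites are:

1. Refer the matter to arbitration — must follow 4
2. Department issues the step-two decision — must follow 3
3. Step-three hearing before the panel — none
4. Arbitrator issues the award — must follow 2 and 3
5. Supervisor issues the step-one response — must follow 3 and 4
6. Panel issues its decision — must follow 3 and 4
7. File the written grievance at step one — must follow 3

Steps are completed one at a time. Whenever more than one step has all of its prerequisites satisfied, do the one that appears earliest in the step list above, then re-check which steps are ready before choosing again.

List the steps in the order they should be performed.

3 is the only step with nothing outstanding, so it goes first.
Now 2 and 7 have their prerequisites met. 2 is listed earlier, so 2 next.
4 now also ready, so the ready set is {4, 7}; 4 is listed earlier → 4.
Ready: 1, 5, 6 and 7. 1 is listed earlier → 1.
Now 5, 6 and 7 have their prerequisites met. 5 is listed earlier, so 5 next.
Now 6 and 7 have their prerequisites met. 6 is listed earlier, so 6 next.
7 needed 3, now all done → 7.

3 → 2 → 4 → 1 → 5 → 6 → 7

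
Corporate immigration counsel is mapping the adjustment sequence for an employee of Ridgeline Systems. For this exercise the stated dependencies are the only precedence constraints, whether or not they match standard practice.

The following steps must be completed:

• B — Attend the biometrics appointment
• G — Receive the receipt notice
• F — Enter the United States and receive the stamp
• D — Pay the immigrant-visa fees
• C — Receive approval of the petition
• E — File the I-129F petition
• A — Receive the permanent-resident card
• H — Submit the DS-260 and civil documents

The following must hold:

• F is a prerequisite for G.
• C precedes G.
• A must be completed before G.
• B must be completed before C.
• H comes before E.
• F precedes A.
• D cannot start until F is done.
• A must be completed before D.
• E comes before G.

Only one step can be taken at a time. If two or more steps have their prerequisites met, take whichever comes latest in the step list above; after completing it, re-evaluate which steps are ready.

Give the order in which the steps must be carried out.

Nothing is required for H, F and B. H is listed later → H first.
E now also ready, so the ready set is {E, F, B}; E is listed later → E.
Ready: F and B. F is listed later → F.
Ready: A and B. A is listed later → A.
Ready: D and B. D is listed later → D.
B is the only step now ready → B.
That leaves C as the only ready step → C.
Next only G has its prerequisites met → G.

H, E, F, A, D, B, C, G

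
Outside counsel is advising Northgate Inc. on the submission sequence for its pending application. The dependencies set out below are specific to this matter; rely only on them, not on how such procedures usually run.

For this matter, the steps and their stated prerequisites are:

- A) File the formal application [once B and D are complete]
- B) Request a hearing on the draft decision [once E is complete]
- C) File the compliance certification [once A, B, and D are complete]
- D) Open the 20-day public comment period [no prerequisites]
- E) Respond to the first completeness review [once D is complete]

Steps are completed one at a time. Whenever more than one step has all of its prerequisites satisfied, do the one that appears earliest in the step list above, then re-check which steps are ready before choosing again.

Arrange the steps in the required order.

D E B A C

D is the only step with nothing outstanding, so it goes first.
E is the only step now ready → E.
B needed E, now all done → B.
A needed B and D, now all done → A.
C needed A, B and D, now all done → C.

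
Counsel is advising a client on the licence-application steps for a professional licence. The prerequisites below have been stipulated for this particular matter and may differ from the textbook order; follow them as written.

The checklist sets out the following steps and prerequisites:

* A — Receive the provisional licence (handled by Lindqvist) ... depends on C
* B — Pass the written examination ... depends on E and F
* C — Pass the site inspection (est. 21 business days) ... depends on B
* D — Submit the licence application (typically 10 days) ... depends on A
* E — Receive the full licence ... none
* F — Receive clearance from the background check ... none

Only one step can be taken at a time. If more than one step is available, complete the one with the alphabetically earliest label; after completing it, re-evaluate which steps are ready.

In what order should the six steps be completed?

E, F, B, C, A, D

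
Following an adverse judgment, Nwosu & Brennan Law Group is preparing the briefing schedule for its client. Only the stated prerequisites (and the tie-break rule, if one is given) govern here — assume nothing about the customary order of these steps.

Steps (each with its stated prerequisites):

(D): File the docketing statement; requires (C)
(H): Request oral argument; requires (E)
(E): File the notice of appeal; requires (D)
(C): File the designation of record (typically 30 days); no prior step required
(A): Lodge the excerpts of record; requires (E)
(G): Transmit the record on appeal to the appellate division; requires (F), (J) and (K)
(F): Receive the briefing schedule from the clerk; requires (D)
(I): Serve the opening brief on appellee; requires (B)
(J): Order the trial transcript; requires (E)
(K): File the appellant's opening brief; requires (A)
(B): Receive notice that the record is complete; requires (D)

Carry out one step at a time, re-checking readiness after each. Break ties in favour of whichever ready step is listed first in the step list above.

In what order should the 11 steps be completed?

(C), (D), (E), (H), (A), (F), (J), (K), (G), (B), (I)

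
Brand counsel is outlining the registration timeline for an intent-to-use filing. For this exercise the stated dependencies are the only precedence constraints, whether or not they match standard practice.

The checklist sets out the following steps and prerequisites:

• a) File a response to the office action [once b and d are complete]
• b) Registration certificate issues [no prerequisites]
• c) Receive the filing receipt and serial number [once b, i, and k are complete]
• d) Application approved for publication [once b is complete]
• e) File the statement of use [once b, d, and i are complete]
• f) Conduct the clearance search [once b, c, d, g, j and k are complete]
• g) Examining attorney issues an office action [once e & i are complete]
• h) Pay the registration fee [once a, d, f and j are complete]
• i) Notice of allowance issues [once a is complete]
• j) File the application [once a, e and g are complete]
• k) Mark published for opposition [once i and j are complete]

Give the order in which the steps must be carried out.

b d a i e g j k c f h

Only b has no prerequisites, so it is first.
That leaves d as the only ready step → d.
That leaves a as the only ready step → a.
i is the only step now ready → i.
e needed b, d and i, now all done → e.
g needed e and i, now all done → g.
That leaves j as the only ready step → j.
k is the only step now ready → k.
c needed b, i and k, now all done → c.
Next only f has its prerequisites met → f.
h needed a, d, f and j, now all done → h.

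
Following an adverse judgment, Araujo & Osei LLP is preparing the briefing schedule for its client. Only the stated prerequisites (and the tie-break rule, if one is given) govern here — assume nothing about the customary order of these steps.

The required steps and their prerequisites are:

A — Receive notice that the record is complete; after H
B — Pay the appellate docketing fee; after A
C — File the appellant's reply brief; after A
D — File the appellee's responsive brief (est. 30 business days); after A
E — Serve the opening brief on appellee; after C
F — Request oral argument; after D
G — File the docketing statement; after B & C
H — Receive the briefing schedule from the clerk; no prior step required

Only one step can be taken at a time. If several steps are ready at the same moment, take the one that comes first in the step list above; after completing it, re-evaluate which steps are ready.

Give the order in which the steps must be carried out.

H has no prerequisites → H first.
Next only A has its prerequisites met → A.
Ready: B, C and D. B is listed earlier → B.
Ready: C and D. C is listed earlier → C.
Now D, E and G have their prerequisites met. D is listed earlier, so D next.
Ready: E, F and G. E is listed earlier → E.
Now F and G have their prerequisites met. F is listed earlier, so F next.
Next only G has its prerequisites met → G.

H, A, B, C, D, E, F, G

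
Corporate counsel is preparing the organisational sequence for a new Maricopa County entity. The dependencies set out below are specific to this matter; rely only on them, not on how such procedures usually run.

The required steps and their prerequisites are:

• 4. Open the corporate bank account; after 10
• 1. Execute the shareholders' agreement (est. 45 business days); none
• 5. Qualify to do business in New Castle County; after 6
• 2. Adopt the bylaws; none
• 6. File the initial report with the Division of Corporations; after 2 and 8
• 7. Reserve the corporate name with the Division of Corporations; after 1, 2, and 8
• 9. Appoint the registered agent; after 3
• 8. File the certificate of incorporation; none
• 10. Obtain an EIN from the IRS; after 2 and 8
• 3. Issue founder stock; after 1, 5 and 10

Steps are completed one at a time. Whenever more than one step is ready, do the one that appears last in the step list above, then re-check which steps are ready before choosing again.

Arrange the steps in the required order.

8, 2, 10, 6, 5, 1, 3, 9, 7, 4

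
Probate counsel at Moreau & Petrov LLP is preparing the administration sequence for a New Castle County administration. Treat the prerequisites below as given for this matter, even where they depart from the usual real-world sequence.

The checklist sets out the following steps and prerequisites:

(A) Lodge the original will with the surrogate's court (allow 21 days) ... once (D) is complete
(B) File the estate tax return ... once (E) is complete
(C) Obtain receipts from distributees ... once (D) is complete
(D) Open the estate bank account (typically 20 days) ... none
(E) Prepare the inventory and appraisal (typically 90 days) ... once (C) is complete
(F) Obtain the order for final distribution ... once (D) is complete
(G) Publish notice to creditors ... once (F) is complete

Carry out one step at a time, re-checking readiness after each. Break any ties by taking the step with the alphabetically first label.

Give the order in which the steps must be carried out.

(D), (A), (C), (E), (B), (F), (G)

Only (D) has no prerequisites, so it is first.
(A), (C) and (F) are all available; (A) has the earlier label → (A).
Ready: (C) and (F). (C) has the earlier label → (C).
(E) now also ready, so the ready set is {(E), (F)}; (E) has the earlier label → (E).
(B) now also ready, so the ready set is {(B), (F)}; (B) has the earlier label → (B).
(F) is the only step now ready → (F).
Next only (G) has its prerequisites met → (G).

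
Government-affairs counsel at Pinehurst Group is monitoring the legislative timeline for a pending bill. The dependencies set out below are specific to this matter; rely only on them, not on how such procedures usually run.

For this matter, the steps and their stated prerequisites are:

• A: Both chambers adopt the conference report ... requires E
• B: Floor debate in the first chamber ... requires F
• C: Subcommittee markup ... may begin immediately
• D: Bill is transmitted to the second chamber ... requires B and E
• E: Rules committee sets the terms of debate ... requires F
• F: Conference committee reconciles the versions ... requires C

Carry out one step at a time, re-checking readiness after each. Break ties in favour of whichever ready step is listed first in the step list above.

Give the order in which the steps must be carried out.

C, F, B, E, A, D

C is the only step with nothing outstanding, so it goes first.
F is the only step now ready → F.
B and E are both available; B is listed earlier → B.
That leaves E as the only ready step → E.
Ready: A and D. A is listed earlier → A.
D is the only step now ready → D.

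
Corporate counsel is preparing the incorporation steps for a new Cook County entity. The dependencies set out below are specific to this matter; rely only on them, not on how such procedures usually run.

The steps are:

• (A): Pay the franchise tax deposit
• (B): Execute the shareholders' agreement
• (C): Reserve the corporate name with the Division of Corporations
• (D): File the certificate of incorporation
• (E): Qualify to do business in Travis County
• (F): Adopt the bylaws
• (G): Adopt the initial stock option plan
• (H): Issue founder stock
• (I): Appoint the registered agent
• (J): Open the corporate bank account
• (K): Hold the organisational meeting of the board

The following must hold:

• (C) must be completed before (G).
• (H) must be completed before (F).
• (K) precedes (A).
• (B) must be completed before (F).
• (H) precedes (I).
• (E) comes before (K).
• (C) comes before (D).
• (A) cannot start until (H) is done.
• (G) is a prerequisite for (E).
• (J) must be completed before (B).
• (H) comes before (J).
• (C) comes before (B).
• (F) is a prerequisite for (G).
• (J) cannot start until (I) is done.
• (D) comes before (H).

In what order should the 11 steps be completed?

(C), (D), (H), (I), (J), (B), (F), (G), (E), (K), (A)

(C) is the only step with nothing outstanding, so it goes first.
That leaves (D) as the only ready step → (D).
(H) needed (D), now all done → (H).
(I) needed (H), now all done → (I).
(J) needed (H) and (I), now all done → (J).
Next only (B) has its prerequisites met → (B).
That leaves (F) as the only ready step → (F).
(G) needed (C) and (F), now all done → (G).
That leaves (E) as the only ready step → (E).
Next only (K) has its prerequisites met → (K).
(A) is the only step now ready → (A).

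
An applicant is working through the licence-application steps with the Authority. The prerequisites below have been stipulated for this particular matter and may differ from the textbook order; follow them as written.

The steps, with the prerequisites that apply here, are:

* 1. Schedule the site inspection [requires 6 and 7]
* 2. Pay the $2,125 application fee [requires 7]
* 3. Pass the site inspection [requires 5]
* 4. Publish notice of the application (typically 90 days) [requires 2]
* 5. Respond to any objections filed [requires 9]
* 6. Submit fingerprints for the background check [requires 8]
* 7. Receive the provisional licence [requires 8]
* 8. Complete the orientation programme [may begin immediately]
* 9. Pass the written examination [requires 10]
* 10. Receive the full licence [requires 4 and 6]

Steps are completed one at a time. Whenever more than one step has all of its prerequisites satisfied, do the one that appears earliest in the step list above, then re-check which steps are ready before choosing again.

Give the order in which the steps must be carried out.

8, 6, 7, 1, 2, 4, 10, 9, 5, 3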